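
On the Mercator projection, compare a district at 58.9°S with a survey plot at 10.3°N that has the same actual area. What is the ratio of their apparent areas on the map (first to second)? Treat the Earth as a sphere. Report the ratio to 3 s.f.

3.63

Mercator is conformal with k = sec φ, so areal scale = k² = sec²φ.
At 58.9°: sec²(58.9°) = 1/0.5165² = 3.748.
At 10.3°: sec²(10.3°) = 1/0.9839² = 1.033.
Ratio = 3.748/1.033 = cos²(10.3°)/cos²(58.9°) ≈ 3.63.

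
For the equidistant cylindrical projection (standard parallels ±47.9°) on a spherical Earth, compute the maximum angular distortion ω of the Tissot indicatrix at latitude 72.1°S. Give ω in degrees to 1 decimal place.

43.6°

In the equirectangular projection with standard parallel φ₀ = 47.9° (x = Rλ cos φ₀, y = Rφ), meridians are true-scale (h = 1) and the parallel scale is k = cos φ₀ / cos φ.
At 72.1°: h = 1.000, k = 2.181; principal scales a = 2.181, b = 1.000.
sin(ω/2) = (a − b)/(a + b) = 1.181/3.181 = 0.3713, so ω = 2 arcsin(0.3713) ≈ 43.6°.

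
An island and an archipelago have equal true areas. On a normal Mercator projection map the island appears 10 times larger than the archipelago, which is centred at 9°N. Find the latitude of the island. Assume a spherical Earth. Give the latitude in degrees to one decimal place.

On Mercator, (apparent₁)/(apparent₂) = sec²φ₁ / sec²φ₂ when true areas are equal.
cos²φ₂ / cos²φ₁ = 10  ⇒  cos φ₁ = cos 9° / √10 = 0.9877/3.162 = 0.3123.
φ₁ = arccos(0.3123) ≈ 71.8°.

71.8°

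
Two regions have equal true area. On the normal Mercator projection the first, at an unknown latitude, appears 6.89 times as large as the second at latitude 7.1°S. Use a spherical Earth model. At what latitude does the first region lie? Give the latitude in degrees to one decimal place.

67.8°

On Mercator, (apparent₁)/(apparent₂) = sec²φ₁ / sec²φ₂ when true areas are equal.
cos²φ₂ / cos²φ₁ = 6.89  ⇒  cos φ₁ = cos 7.1° / √6.89 = 0.9923/2.625 = 0.3780.
φ₁ = arccos(0.3780) ≈ 67.8°.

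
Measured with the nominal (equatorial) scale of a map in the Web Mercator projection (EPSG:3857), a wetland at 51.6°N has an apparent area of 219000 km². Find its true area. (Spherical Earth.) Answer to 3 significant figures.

The Mercator projection is conformal; its linear scale factor is the same in every direction and equals sec φ = 1/cos φ.
Areal scale = k² = sec²φ = 1/cos²(51.6°) = 1/0.6211² = 2.592.
True area = apparent / (areal scale) = 219000 / 2.592 ≈ 84500 km².

84500 km²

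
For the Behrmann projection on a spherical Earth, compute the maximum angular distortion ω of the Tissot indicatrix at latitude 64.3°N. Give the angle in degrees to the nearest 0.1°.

Behrmann is a cylindrical equal-area projection with standard parallels at ±30°. A cylindrical equal-area projection with standard parallel φ₀ has meridian scale h = cos φ / cos φ₀ and parallel scale k = cos φ₀ / cos φ (so areas are preserved, h·k = 1).
At 64.3°: h = 0.5007, k = 1.997; principal scales a = 1.997, b = 0.5007.
sin(ω/2) = (a − b)/(a + b) = 1.496/2.498 = 0.5990, so ω = 2 arcsin(0.5990) ≈ 73.6°.

73.6°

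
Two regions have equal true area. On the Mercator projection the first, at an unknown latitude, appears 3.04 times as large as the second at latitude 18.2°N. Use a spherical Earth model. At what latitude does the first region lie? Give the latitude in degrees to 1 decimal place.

Mercator areal scale is sec²φ, so apparent-area ratio = sec²φ₁ / sec²φ₂ = cos²φ₂ / cos²φ₁.
cos²φ₂ / cos²φ₁ = 3.04  ⇒  cos φ₁ = cos 18.2° / √3.04 = 0.9500/1.744 = 0.5448.
φ₁ = arccos(0.5448) ≈ 57.0°.

57.0°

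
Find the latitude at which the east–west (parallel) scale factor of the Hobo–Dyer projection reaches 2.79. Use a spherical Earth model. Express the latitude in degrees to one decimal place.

73.5°

The Hobo–Dyer projection is cylindrical equal-area with φ₀ = 37.5°. For cylindrical equal-area with standard parallel φ₀, h = cos φ / cos φ₀ and k = cos φ₀ / cos φ, so h·k = 1.
k = cos φ₀ / cos φ = 2.79  ⇒  cos φ = cos 37.5° / 2.79 = 0.2844.
φ = arccos(0.2844) ≈ 73.5°.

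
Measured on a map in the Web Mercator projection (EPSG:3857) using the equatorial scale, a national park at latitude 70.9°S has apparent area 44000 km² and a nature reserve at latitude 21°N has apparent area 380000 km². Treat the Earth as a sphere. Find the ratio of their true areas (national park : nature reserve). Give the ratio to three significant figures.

Mercator's areal exaggeration is sec²φ; hence true area = (apparent area) · cos²φ.
True area of national park: 44000 × cos²(70.9°) = 44000 × 0.1071 = 4711 km².
True area of nature reserve: 380000 × cos²(21°) = 380000 × 0.8716 = 331200 km².
Ratio = 4711 / 331200 ≈ 0.0142.

0.0142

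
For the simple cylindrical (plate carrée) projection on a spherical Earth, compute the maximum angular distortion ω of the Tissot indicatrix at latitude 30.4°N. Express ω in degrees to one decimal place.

Plate carrée maps x = Rλ, y = Rφ. The meridian scale is h = 1 and the parallel scale is k = 1/cos φ = sec φ.
At 30.4°: h = 1.000, k = 1.159; principal scales a = 1.159, b = 1.000.
sin(ω/2) = (a − b)/(a + b) = 0.1594/2.159 = 0.07382, so ω = 2 arcsin(0.07382) ≈ 8.5°.

8.5°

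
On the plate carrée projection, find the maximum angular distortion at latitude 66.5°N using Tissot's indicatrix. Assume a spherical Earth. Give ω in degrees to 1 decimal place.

Plate carrée maps x = Rλ, y = Rφ. The meridian scale is h = 1 and the parallel scale is k = 1/cos φ = sec φ.
At 66.5°: h = 1.000, k = 2.508; principal scales a = 2.508, b = 1.000.
sin(ω/2) = (a − b)/(a + b) = 1.508/3.508 = 0.4298, so ω = 2 arcsin(0.4298) ≈ 50.9°.

50.9°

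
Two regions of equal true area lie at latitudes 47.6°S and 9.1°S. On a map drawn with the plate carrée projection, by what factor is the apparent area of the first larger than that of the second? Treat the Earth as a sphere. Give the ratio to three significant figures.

1.46

In the plate carrée (x = Rλ, y = Rφ), meridians are true-scale (h = 1) and parallels are stretched by k = sec φ.
Areal scale at 47.6°: h·k = 1.000 × 1.483 = 1.483.
Areal scale at 9.1°: h·k = 1.000 × 1.013 = 1.013.
Ratio = 1.483/1.013 ≈ 1.46.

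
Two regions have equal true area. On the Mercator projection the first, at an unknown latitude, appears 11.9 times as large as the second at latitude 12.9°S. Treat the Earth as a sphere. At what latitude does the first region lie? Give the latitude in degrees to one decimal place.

73.6°

On Mercator, (apparent₁)/(apparent₂) = sec²φ₁ / sec²φ₂ when true areas are equal.
cos²φ₂ / cos²φ₁ = 11.9  ⇒  cos φ₁ = cos 12.9° / √11.9 = 0.9748/3.450 = 0.2826.
φ₁ = arccos(0.2826) ≈ 73.6°.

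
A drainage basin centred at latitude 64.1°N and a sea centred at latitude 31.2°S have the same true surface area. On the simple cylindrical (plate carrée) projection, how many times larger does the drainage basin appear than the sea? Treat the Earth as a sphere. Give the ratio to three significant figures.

In the plate carrée (x = Rλ, y = Rφ), meridians are true-scale (h = 1) and parallels are stretched by k = sec φ.
Areal scale at 64.1°: h·k = 1.000 × 2.289 = 2.289.
Areal scale at 31.2°: h·k = 1.000 × 1.169 = 1.169.
Ratio = 2.289/1.169 ≈ 1.96.

1.96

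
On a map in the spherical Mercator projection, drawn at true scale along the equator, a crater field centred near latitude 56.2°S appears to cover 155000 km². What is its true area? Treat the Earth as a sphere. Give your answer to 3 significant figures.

48000 km²

For Mercator, h = k = sec φ (a conformal cylindrical projection has a single point scale, 1/cos φ).
Areal scale = k² = sec²φ = 1/cos²(56.2°) = 1/0.5563² = 3.231.
True area = apparent / (areal scale) = 155000 / 3.231 ≈ 48000 km².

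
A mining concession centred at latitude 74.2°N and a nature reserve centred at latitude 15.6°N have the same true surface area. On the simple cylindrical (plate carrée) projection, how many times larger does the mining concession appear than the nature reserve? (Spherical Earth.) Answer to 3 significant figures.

3.54

In the plate carrée (x = Rλ, y = Rφ), meridians are true-scale (h = 1) and parallels are stretched by k = sec φ.
Areal scale at 74.2°: h·k = 1.000 × 3.673 = 3.673.
Areal scale at 15.6°: h·k = 1.000 × 1.038 = 1.038.
Ratio = 3.673/1.038 ≈ 3.54.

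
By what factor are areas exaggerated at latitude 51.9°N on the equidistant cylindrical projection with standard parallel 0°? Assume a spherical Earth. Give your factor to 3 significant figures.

In the plate carrée (x = Rλ, y = Rφ), meridians are true-scale (h = 1) and parallels are stretched by k = sec φ.
Areal scale = h·k = 1 × sec φ; at 51.9°, h = 1.000, k = 1.621, so h·k = 1.621.

1.62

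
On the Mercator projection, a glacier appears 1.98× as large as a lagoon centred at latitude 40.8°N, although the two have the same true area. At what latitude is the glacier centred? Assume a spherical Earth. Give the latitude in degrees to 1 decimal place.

57.5°

On Mercator, (apparent₁)/(apparent₂) = sec²φ₁ / sec²φ₂ when true areas are equal.
cos²φ₂ / cos²φ₁ = 1.98  ⇒  cos φ₁ = cos 40.8° / √1.98 = 0.7570/1.407 = 0.5380.
φ₁ = arccos(0.5380) ≈ 57.5°.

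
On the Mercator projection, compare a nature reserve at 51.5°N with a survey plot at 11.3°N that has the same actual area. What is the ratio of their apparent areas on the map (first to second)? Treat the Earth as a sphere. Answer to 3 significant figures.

Mercator is conformal with k = sec φ, so areal scale = k² = sec²φ.
At 51.5°: sec²(51.5°) = 1/0.6225² = 2.580.
At 11.3°: sec²(11.3°) = 1/0.9806² = 1.040.
Ratio = 2.580/1.040 = cos²(11.3°)/cos²(51.5°) ≈ 2.48.

2.48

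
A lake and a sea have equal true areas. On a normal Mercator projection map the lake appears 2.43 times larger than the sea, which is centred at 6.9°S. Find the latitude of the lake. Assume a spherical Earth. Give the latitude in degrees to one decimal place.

50.4°

For equal true areas on Mercator, apparent areas scale as sec²φ, so the ratio is cos²φ₂ / cos²φ₁.
cos²φ₂ / cos²φ₁ = 2.43  ⇒  cos φ₁ = cos 6.9° / √2.43 = 0.9928/1.559 = 0.6369.
φ₁ = arccos(0.6369) ≈ 50.4°.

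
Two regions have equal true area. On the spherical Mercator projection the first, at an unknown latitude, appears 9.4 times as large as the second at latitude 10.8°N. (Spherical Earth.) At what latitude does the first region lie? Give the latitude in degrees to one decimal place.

Mercator areal scale is sec²φ, so apparent-area ratio = sec²φ₁ / sec²φ₂ = cos²φ₂ / cos²φ₁.
cos²φ₂ / cos²φ₁ = 9.4  ⇒  cos φ₁ = cos 10.8° / √9.4 = 0.9823/3.066 = 0.3204.
φ₁ = arccos(0.3204) ≈ 71.3°.

71.3°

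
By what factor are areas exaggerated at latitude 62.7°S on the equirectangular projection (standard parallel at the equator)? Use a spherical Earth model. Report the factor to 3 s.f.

2.18

For the equirectangular projection with φ₀ = 0 (plate carrée), h = 1 along meridians and k = sec φ along parallels.
Areal scale = h·k = 1 × sec φ; at 62.7°, h = 1.000, k = 2.180, so h·k = 2.180.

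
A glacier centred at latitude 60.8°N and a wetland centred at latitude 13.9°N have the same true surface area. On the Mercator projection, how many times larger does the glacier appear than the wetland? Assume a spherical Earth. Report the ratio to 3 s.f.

On Mercator, area is exaggerated by sec²φ = 1/cos²φ.
At 60.8°: sec²(60.8°) = 1/0.4879² = 4.202.
At 13.9°: sec²(13.9°) = 1/0.9707² = 1.061.
Ratio = 4.202/1.061 = cos²(13.9°)/cos²(60.8°) ≈ 3.96.

3.96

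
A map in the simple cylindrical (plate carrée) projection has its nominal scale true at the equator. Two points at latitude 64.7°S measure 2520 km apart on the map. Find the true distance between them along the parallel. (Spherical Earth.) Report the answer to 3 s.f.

Plate carrée maps x = Rλ, y = Rφ. The meridian scale is h = 1 and the parallel scale is k = 1/cos φ = sec φ.
Along the parallel at 64.7°, map distances are exaggerated by k = sec 64.7° = 2.340.
True distance = 2520 / 2.340 = 2520 × cos 64.7° ≈ 1080 km.

1080 km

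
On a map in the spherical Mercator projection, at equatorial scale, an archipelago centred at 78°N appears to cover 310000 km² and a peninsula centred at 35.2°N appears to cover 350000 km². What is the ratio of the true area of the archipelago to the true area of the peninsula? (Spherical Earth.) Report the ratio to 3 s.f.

On Mercator the areal scale is sec²φ, so true area = apparent × cos²φ.
True area of archipelago: 310000 × cos²(78°) = 310000 × 0.04323 = 13400 km².
True area of peninsula: 350000 × cos²(35.2°) = 350000 × 0.6677 = 233700 km².
Ratio = 13400 / 233700 ≈ 0.0573.

0.0573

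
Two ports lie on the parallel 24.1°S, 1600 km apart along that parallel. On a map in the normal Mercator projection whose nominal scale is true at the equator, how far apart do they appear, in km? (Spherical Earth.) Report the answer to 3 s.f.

1750 km

Mercator is conformal, so the point scale is isotropic: h = k = sec φ = 1/cos φ.
Along the parallel, k = sec 24.1° = 1/0.9128 = 1.095.
Map distance = 1600 × 1.095 ≈ 1750 km.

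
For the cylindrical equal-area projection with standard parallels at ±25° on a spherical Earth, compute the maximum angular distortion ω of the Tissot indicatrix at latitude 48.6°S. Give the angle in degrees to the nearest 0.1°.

35.5°

A cylindrical equal-area projection with standard parallel φ₀ has meridian scale h = cos φ / cos φ₀ and parallel scale k = cos φ₀ / cos φ (so areas are preserved, h·k = 1).
At 48.6°: h = 0.7297, k = 1.370; principal scales a = 1.370, b = 0.7297.
sin(ω/2) = (a − b)/(a + b) = 0.6408/2.100 = 0.3051, so ω = 2 arcsin(0.3051) ≈ 35.5°.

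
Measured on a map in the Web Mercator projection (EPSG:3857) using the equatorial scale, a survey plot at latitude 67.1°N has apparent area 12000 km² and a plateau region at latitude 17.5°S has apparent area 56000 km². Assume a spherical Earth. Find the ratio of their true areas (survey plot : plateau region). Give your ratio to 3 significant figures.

0.0357

On Mercator the areal scale is sec²φ, so true area = apparent × cos²φ.
True area of survey plot: 12000 × cos²(67.1°) = 12000 × 0.1514 = 1817 km².
True area of plateau region: 56000 × cos²(17.5°) = 56000 × 0.9096 = 50940 km².
Ratio = 1817 / 50940 ≈ 0.0357.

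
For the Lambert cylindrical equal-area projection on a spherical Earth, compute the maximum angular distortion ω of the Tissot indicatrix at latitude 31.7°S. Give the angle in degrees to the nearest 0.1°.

The Lambert cylindrical equal-area projection is the cylindrical equal-area projection with its standard parallel at the equator (φ₀ = 0). For cylindrical equal-area with standard parallel φ₀, h = cos φ / cos φ₀ and k = cos φ₀ / cos φ, so h·k = 1.
At 31.7°: h = 0.8508, k = 1.175; principal scales a = 1.175, b = 0.8508.
sin(ω/2) = (a − b)/(a + b) = 0.3245/2.026 = 0.1602, so ω = 2 arcsin(0.1602) ≈ 18.4°.

18.4°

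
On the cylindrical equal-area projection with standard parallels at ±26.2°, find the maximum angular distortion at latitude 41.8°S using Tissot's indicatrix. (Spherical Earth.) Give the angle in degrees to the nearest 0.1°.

21.1°

Cylindrical equal-area (φ₀ = 26.2°): h = cos φ / cos 26.2° along meridians, k = cos 26.2° / cos φ along parallels; h·k = 1.
At 41.8°: h = 0.8308, k = 1.204; principal scales a = 1.204, b = 0.8308.
sin(ω/2) = (a − b)/(a + b) = 0.3728/2.034 = 0.1832, so ω = 2 arcsin(0.1832) ≈ 21.1°.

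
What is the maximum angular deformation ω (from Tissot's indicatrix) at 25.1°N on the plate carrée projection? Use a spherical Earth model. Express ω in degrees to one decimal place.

5.7°

For the equirectangular projection with φ₀ = 0 (plate carrée), h = 1 along meridians and k = sec φ along parallels.
At 25.1°: h = 1.000, k = 1.104; principal scales a = 1.104, b = 1.000.
sin(ω/2) = (a − b)/(a + b) = 0.1043/2.104 = 0.04956, so ω = 2 arcsin(0.04956) ≈ 5.7°.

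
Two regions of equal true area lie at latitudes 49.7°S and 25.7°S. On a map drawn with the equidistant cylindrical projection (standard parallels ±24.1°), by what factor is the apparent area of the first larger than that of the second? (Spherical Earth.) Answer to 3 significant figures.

1.39

In the equirectangular projection with standard parallel φ₀ = 24.1° (x = Rλ cos φ₀, y = Rφ), meridians are true-scale (h = 1) and the parallel scale is k = cos φ₀ / cos φ.
Areal scale at 49.7°: h·k = 1.000 × 1.411 = 1.411.
Areal scale at 25.7°: h·k = 1.000 × 1.013 = 1.013.
Ratio = 1.411/1.013 ≈ 1.39.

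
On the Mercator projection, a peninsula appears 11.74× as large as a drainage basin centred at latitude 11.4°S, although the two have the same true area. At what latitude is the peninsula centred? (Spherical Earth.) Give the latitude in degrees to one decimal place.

Mercator areal scale is sec²φ, so apparent-area ratio = sec²φ₁ / sec²φ₂ = cos²φ₂ / cos²φ₁.
cos²φ₂ / cos²φ₁ = 11.74  ⇒  cos φ₁ = cos 11.4° / √11.74 = 0.9803/3.426 = 0.2861.
φ₁ = arccos(0.2861) ≈ 73.4°.

73.4°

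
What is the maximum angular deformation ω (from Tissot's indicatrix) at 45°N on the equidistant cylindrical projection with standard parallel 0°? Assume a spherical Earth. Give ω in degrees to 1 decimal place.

Plate carrée maps x = Rλ, y = Rφ. The meridian scale is h = 1 and the parallel scale is k = 1/cos φ = sec φ.
At 45°: h = 1.000, k = 1.414; principal scales a = 1.414, b = 1.000.
sin(ω/2) = (a − b)/(a + b) = 0.4142/2.414 = 0.1716, so ω = 2 arcsin(0.1716) ≈ 19.8°.

19.8°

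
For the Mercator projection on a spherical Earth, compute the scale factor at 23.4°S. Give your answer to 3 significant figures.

1.09

The Mercator projection is conformal; its linear scale factor is the same in every direction and equals sec φ = 1/cos φ.
k = 1/cos 23.4° = 1/0.9178 = 1.090.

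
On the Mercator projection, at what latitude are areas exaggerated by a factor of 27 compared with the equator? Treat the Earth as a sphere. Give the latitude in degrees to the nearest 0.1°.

78.9°

Mercator areal scale is sec²φ.
sec²φ = 27  ⇒  cos²φ = 0.03704  ⇒  cos φ = 0.1925.
φ = arccos(0.1925) ≈ 78.9°.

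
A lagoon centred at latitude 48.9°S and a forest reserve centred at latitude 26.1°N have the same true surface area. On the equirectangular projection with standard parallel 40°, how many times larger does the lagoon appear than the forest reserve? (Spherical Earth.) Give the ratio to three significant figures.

1.37

With standard parallel φ₀ = 40°, the equirectangular projection gives x = Rλ cos φ₀, y = Rφ, so h = 1 and k = cos 40° / cos φ.
Areal scale at 48.9°: h·k = 1.000 × 1.165 = 1.165.
Areal scale at 26.1°: h·k = 1.000 × 0.8530 = 0.8530.
Ratio = 1.165/0.8530 ≈ 1.37.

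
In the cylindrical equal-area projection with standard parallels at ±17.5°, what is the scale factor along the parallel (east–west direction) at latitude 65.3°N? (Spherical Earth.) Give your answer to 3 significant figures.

A cylindrical equal-area projection with standard parallel φ₀ has meridian scale h = cos φ / cos φ₀ and parallel scale k = cos φ₀ / cos φ (so areas are preserved, h·k = 1).
k = cos 17.5° / cos 65.3° = 0.9537/0.4179 = 2.282.

2.28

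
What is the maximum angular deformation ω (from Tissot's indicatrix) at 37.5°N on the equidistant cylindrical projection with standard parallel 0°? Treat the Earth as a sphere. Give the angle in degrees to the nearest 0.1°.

13.2°

Plate carrée maps x = Rλ, y = Rφ. The meridian scale is h = 1 and the parallel scale is k = 1/cos φ = sec φ.
At 37.5°: h = 1.000, k = 1.260; principal scales a = 1.260, b = 1.000.
sin(ω/2) = (a − b)/(a + b) = 0.2605/2.260 = 0.1152, so ω = 2 arcsin(0.1152) ≈ 13.2°.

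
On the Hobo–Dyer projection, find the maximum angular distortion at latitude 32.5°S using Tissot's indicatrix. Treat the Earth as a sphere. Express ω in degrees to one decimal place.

The Hobo–Dyer projection is cylindrical equal-area with φ₀ = 37.5°. Cylindrical equal-area (φ₀ = 37.5°): h = cos φ / cos 37.5° along meridians, k = cos 37.5° / cos φ along parallels; h·k = 1.
At 32.5°: h = 1.063, k = 0.9407; principal scales a = 1.063, b = 0.9407.
sin(ω/2) = (a − b)/(a + b) = 0.1224/2.004 = 0.06109, so ω = 2 arcsin(0.06109) ≈ 7.0°.

7.0°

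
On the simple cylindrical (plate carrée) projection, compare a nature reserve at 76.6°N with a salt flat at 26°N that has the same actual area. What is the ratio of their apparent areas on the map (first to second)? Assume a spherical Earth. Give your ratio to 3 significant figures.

Plate carrée maps x = Rλ, y = Rφ. The meridian scale is h = 1 and the parallel scale is k = 1/cos φ = sec φ.
Areal scale at 76.6°: h·k = 1.000 × 4.315 = 4.315.
Areal scale at 26°: h·k = 1.000 × 1.113 = 1.113.
Ratio = 4.315/1.113 ≈ 3.88.

3.88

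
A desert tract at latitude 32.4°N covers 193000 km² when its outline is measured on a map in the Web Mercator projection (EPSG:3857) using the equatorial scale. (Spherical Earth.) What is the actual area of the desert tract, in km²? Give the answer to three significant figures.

138000 km²

For Mercator, h = k = sec φ (a conformal cylindrical projection has a single point scale, 1/cos φ).
Areal scale = k² = sec²φ = 1/cos²(32.4°) = 1/0.8443² = 1.403.
True area = apparent / (areal scale) = 193000 / 1.403 ≈ 138000 km².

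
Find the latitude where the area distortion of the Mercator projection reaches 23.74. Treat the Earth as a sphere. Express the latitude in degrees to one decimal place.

Mercator areal scale is sec²φ.
sec²φ = 23.74  ⇒  cos²φ = 0.04212  ⇒  cos φ = 0.2052.
φ = arccos(0.2052) ≈ 78.2°.

78.2°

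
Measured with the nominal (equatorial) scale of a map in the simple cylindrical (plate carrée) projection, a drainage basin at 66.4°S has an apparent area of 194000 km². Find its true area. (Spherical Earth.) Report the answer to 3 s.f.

77700 km²

For the equirectangular projection with φ₀ = 0 (plate carrée), h = 1 along meridians and k = sec φ along parallels.
Areal scale = h·k = 1 × sec φ; at 66.4°, h = 1.000, k = 2.498, so h·k = 2.498.
True area = apparent / (areal scale) = 194000 / 2.498 ≈ 77700 km².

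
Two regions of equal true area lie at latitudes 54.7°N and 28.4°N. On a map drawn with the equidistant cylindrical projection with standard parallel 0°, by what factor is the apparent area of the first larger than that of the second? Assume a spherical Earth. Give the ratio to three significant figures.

For the equirectangular projection with φ₀ = 0 (plate carrée), h = 1 along meridians and k = sec φ along parallels.
Areal scale at 54.7°: h·k = 1.000 × 1.731 = 1.731.
Areal scale at 28.4°: h·k = 1.000 × 1.137 = 1.137.
Ratio = 1.731/1.137 ≈ 1.52.

1.52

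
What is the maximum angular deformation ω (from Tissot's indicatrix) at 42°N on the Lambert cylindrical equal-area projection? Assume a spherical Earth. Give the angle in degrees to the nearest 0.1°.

33.5°

The Lambert cylindrical equal-area projection is the cylindrical equal-area projection with its standard parallel at the equator (φ₀ = 0). Cylindrical equal-area (φ₀ = 0°): h = cos φ / cos 0° along meridians, k = cos 0° / cos φ along parallels; h·k = 1.
At 42°: h = 0.7431, k = 1.346; principal scales a = 1.346, b = 0.7431.
sin(ω/2) = (a − b)/(a + b) = 0.6025/2.089 = 0.2884, so ω = 2 arcsin(0.2884) ≈ 33.5°.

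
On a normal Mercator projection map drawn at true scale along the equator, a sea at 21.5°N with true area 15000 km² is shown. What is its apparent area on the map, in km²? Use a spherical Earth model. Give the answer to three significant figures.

17300 km²

The Mercator projection is conformal; its linear scale factor is the same in every direction and equals sec φ = 1/cos φ.
Areal scale = k² = sec²φ = 1/cos²(21.5°) = 1/0.9304² = 1.155.
Apparent area = 15000 × 1.155 ≈ 17300 km².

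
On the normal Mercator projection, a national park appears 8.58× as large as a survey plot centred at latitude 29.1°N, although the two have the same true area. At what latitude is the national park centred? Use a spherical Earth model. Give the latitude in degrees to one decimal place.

72.6°

Mercator areal scale is sec²φ, so apparent-area ratio = sec²φ₁ / sec²φ₂ = cos²φ₂ / cos²φ₁.
cos²φ₂ / cos²φ₁ = 8.58  ⇒  cos φ₁ = cos 29.1° / √8.58 = 0.8738/2.929 = 0.2983.
φ₁ = arccos(0.2983) ≈ 72.6°.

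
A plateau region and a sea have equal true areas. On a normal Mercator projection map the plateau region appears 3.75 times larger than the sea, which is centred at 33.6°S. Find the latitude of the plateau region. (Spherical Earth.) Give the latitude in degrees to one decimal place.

On Mercator, (apparent₁)/(apparent₂) = sec²φ₁ / sec²φ₂ when true areas are equal.
cos²φ₂ / cos²φ₁ = 3.75  ⇒  cos φ₁ = cos 33.6° / √3.75 = 0.8329/1.936 = 0.4301.
φ₁ = arccos(0.4301) ≈ 64.5°.

64.5°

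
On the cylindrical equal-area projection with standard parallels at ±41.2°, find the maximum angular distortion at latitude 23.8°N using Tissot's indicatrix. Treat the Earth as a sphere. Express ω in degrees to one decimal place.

A cylindrical equal-area projection with standard parallel φ₀ has meridian scale h = cos φ / cos φ₀ and parallel scale k = cos φ₀ / cos φ (so areas are preserved, h·k = 1).
At 23.8°: h = 1.216, k = 0.8223; principal scales a = 1.216, b = 0.8223.
sin(ω/2) = (a − b)/(a + b) = 0.3937/2.038 = 0.1931, so ω = 2 arcsin(0.1931) ≈ 22.3°.

22.3°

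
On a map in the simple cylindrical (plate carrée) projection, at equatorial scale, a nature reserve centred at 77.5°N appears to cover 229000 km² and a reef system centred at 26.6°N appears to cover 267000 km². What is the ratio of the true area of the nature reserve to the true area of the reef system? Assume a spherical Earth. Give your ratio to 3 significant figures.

Plate carrée has h = 1 and k = sec φ, giving areal scale sec φ; true area = (apparent area) · cos φ.
True area of nature reserve: 229000 × cos(77.5°) = 229000 × 0.2164 = 49560 km².
True area of reef system: 267000 × cos(26.6°) = 267000 × 0.8942 = 238700 km².
Ratio = 49560 / 238700 ≈ 0.208.

0.208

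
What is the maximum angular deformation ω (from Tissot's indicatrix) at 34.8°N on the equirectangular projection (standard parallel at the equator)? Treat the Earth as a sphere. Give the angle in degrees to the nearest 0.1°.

For the equirectangular projection with φ₀ = 0 (plate carrée), h = 1 along meridians and k = sec φ along parallels.
At 34.8°: h = 1.000, k = 1.218; principal scales a = 1.218, b = 1.000.
sin(ω/2) = (a − b)/(a + b) = 0.2178/2.218 = 0.09821, so ω = 2 arcsin(0.09821) ≈ 11.3°.

11.3°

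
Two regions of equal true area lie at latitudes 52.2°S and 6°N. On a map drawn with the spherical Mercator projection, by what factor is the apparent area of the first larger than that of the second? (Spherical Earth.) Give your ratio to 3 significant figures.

2.63

On Mercator, area is exaggerated by sec²φ = 1/cos²φ.
At 52.2°: sec²(52.2°) = 1/0.6129² = 2.662.
At 6°: sec²(6°) = 1/0.9945² = 1.011.
Ratio = 2.662/1.011 = cos²(6°)/cos²(52.2°) ≈ 2.63.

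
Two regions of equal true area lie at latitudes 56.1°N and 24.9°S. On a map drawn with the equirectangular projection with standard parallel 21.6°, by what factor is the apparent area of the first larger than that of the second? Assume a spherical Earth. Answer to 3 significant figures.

1.63

In the equirectangular projection with standard parallel φ₀ = 21.6° (x = Rλ cos φ₀, y = Rφ), meridians are true-scale (h = 1) and the parallel scale is k = cos φ₀ / cos φ.
Areal scale at 56.1°: h·k = 1.000 × 1.667 = 1.667.
Areal scale at 24.9°: h·k = 1.000 × 1.025 = 1.025.
Ratio = 1.667/1.025 ≈ 1.63.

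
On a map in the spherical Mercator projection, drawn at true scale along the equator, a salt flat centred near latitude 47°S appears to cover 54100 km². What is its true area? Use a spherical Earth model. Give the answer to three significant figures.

Mercator is conformal, so the point scale is isotropic: h = k = sec φ = 1/cos φ.
Areal scale = k² = sec²φ = 1/cos²(47°) = 1/0.6820² = 2.150.
True area = apparent / (areal scale) = 54100 / 2.150 ≈ 25200 km².

25200 km²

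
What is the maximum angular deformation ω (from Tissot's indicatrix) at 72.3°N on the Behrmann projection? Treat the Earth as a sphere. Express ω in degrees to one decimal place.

102.6°

The Behrmann projection is cylindrical equal-area with φ₀ = 30°. For cylindrical equal-area with standard parallel φ₀, h = cos φ / cos φ₀ and k = cos φ₀ / cos φ, so h·k = 1.
At 72.3°: h = 0.3511, k = 2.848; principal scales a = 2.848, b = 0.3511.
sin(ω/2) = (a − b)/(a + b) = 2.497/3.200 = 0.7806, so ω = 2 arcsin(0.7806) ≈ 102.6°.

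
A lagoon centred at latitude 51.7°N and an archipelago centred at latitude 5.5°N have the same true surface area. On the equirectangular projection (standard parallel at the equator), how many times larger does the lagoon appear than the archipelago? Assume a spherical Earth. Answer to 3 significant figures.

1.61

Plate carrée maps x = Rλ, y = Rφ. The meridian scale is h = 1 and the parallel scale is k = 1/cos φ = sec φ.
Areal scale at 51.7°: h·k = 1.000 × 1.613 = 1.613.
Areal scale at 5.5°: h·k = 1.000 × 1.005 = 1.005.
Ratio = 1.613/1.005 ≈ 1.61.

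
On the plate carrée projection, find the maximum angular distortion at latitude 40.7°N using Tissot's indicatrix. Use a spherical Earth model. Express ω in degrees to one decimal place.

For the equirectangular projection with φ₀ = 0 (plate carrée), h = 1 along meridians and k = sec φ along parallels.
At 40.7°: h = 1.000, k = 1.319; principal scales a = 1.319, b = 1.000.
sin(ω/2) = (a − b)/(a + b) = 0.3190/2.319 = 0.1376, so ω = 2 arcsin(0.1376) ≈ 15.8°.

15.8°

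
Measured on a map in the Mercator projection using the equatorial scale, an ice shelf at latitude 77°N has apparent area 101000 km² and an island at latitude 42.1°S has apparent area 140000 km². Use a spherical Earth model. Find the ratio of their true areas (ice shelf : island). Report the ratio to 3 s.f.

On Mercator the areal scale is sec²φ, so true area = apparent × cos²φ.
True area of ice shelf: 101000 × cos²(77°) = 101000 × 0.05060 = 5111 km².
True area of island: 140000 × cos²(42.1°) = 140000 × 0.5505 = 77070 km².
Ratio = 5111 / 77070 ≈ 0.0663.

0.0663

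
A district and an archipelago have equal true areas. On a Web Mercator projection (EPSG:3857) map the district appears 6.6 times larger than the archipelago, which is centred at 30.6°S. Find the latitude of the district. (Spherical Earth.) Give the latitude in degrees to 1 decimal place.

70.4°

For equal true areas on Mercator, apparent areas scale as sec²φ, so the ratio is cos²φ₂ / cos²φ₁.
cos²φ₂ / cos²φ₁ = 6.6  ⇒  cos φ₁ = cos 30.6° / √6.6 = 0.8607/2.569 = 0.3350.
φ₁ = arccos(0.3350) ≈ 70.4°.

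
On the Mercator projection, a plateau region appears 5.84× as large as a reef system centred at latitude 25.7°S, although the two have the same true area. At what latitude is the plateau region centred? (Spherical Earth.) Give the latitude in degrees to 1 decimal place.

Mercator areal scale is sec²φ, so apparent-area ratio = sec²φ₁ / sec²φ₂ = cos²φ₂ / cos²φ₁.
cos²φ₂ / cos²φ₁ = 5.84  ⇒  cos φ₁ = cos 25.7° / √5.84 = 0.9011/2.417 = 0.3729.
φ₁ = arccos(0.3729) ≈ 68.1°.

68.1°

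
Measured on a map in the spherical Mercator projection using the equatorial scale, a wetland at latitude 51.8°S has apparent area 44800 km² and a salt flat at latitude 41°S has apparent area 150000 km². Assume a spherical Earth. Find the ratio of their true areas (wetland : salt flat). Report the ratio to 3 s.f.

Mercator's areal exaggeration is sec²φ; hence true area = (apparent area) · cos²φ.
True area of wetland: 44800 × cos²(51.8°) = 44800 × 0.3824 = 17130 km².
True area of salt flat: 150000 × cos²(41°) = 150000 × 0.5696 = 85440 km².
Ratio = 17130 / 85440 ≈ 0.201.

0.201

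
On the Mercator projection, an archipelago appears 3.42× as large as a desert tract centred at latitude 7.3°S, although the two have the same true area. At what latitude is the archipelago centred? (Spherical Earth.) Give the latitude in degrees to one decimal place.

For equal true areas on Mercator, apparent areas scale as sec²φ, so the ratio is cos²φ₂ / cos²φ₁.
cos²φ₂ / cos²φ₁ = 3.42  ⇒  cos φ₁ = cos 7.3° / √3.42 = 0.9919/1.849 = 0.5364.
φ₁ = arccos(0.5364) ≈ 57.6°.

57.6°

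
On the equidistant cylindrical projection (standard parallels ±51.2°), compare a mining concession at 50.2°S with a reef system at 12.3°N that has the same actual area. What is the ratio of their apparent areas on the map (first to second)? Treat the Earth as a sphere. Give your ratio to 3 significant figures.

1.53

In the equirectangular projection with standard parallel φ₀ = 51.2° (x = Rλ cos φ₀, y = Rφ), meridians are true-scale (h = 1) and the parallel scale is k = cos φ₀ / cos φ.
Areal scale at 50.2°: h·k = 1.000 × 0.9789 = 0.9789.
Areal scale at 12.3°: h·k = 1.000 × 0.6413 = 0.6413.
Ratio = 0.9789/0.6413 ≈ 1.53.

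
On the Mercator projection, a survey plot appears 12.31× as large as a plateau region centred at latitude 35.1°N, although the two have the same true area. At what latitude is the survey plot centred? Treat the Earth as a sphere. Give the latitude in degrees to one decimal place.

76.5°

On Mercator, (apparent₁)/(apparent₂) = sec²φ₁ / sec²φ₂ when true areas are equal.
cos²φ₂ / cos²φ₁ = 12.31  ⇒  cos φ₁ = cos 35.1° / √12.31 = 0.8181/3.509 = 0.2332.
φ₁ = arccos(0.2332) ≈ 76.5°.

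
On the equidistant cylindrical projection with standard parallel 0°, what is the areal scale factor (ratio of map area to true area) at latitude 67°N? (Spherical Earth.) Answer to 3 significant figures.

2.56

Plate carrée maps x = Rλ, y = Rφ. The meridian scale is h = 1 and the parallel scale is k = 1/cos φ = sec φ.
Areal scale = h·k = 1 × sec φ; at 67°, h = 1.000, k = 2.559, so h·k = 2.559.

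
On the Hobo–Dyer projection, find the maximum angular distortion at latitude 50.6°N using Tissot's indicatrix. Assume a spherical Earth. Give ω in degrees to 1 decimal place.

25.4°

The Hobo–Dyer projection is cylindrical equal-area with φ₀ = 37.5°. A cylindrical equal-area projection with standard parallel φ₀ has meridian scale h = cos φ / cos φ₀ and parallel scale k = cos φ₀ / cos φ (so areas are preserved, h·k = 1).
At 50.6°: h = 0.8001, k = 1.250; principal scales a = 1.250, b = 0.8001.
sin(ω/2) = (a − b)/(a + b) = 0.4498/2.050 = 0.2194, so ω = 2 arcsin(0.2194) ≈ 25.4°.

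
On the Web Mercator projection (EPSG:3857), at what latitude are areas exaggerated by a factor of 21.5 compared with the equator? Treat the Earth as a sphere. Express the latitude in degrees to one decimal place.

Mercator areal scale is sec²φ.
sec²φ = 21.5  ⇒  cos²φ = 0.04651  ⇒  cos φ = 0.2157.
φ = arccos(0.2157) ≈ 77.5°.

77.5°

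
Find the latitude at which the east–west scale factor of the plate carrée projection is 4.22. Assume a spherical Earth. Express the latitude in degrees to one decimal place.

Plate carrée: h = 1, k = sec φ along parallels.
sec φ = 4.22  ⇒  cos φ = 0.2370  ⇒  φ ≈ 76.3°.

76.3°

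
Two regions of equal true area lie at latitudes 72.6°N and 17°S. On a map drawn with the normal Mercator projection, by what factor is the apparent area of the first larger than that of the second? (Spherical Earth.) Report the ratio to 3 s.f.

10.2

Mercator is conformal with k = sec φ, so areal scale = k² = sec²φ.
At 72.6°: sec²(72.6°) = 1/0.2990² = 11.18.
At 17°: sec²(17°) = 1/0.9563² = 1.093.
Ratio = 11.18/1.093 = cos²(17°)/cos²(72.6°) ≈ 10.2.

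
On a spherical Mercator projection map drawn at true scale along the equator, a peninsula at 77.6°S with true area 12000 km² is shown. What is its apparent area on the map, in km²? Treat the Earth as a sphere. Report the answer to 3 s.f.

260000 km²

The Mercator projection is conformal; its linear scale factor is the same in every direction and equals sec φ = 1/cos φ.
Areal scale = k² = sec²φ = 1/cos²(77.6°) = 1/0.2147² = 21.69.
Apparent area = 12000 × 21.69 ≈ 260000 km².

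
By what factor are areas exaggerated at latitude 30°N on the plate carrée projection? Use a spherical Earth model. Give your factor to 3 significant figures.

In the plate carrée (x = Rλ, y = Rφ), meridians are true-scale (h = 1) and parallels are stretched by k = sec φ.
Areal scale = h·k = 1 × sec φ; at 30°, h = 1.000, k = 1.155, so h·k = 1.155.

1.15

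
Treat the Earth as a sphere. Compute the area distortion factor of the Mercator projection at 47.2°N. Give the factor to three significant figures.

2.17

The Mercator projection is conformal; its linear scale factor is the same in every direction and equals sec φ = 1/cos φ.
Areal scale = k² = sec²φ = 1/cos²(47.2°) = 1/0.6794² = 2.166.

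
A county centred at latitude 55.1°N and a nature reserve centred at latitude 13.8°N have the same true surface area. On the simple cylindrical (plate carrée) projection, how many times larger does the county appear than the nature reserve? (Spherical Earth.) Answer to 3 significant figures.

For the equirectangular projection with φ₀ = 0 (plate carrée), h = 1 along meridians and k = sec φ along parallels.
Areal scale at 55.1°: h·k = 1.000 × 1.748 = 1.748.
Areal scale at 13.8°: h·k = 1.000 × 1.030 = 1.030.
Ratio = 1.748/1.030 ≈ 1.70.

1.70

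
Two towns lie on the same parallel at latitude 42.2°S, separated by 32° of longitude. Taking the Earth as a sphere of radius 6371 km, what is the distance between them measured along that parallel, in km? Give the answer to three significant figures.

2640 km

Arc length along a parallel = R cos φ · Δλ (with Δλ in radians).
= 6371 × cos 42.2° × (32° × π/180) = 6371 × 0.7408 × 0.5585 ≈ 2640 km.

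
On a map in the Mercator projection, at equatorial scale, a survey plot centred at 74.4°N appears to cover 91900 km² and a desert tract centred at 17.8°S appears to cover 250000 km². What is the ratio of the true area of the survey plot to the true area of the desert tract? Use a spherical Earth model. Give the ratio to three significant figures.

0.0293

On Mercator the areal scale is sec²φ, so true area = apparent × cos²φ.
True area of survey plot: 91900 × cos²(74.4°) = 91900 × 0.07232 = 6646 km².
True area of desert tract: 250000 × cos²(17.8°) = 250000 × 0.9066 = 226600 km².
Ratio = 6646 / 226600 ≈ 0.0293.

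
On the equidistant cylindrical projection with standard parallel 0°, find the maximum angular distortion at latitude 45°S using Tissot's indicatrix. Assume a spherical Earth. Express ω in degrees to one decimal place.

19.8°

In the plate carrée (x = Rλ, y = Rφ), meridians are true-scale (h = 1) and parallels are stretched by k = sec φ.
At 45°: h = 1.000, k = 1.414; principal scales a = 1.414, b = 1.000.
sin(ω/2) = (a − b)/(a + b) = 0.4142/2.414 = 0.1716, so ω = 2 arcsin(0.1716) ≈ 19.8°.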